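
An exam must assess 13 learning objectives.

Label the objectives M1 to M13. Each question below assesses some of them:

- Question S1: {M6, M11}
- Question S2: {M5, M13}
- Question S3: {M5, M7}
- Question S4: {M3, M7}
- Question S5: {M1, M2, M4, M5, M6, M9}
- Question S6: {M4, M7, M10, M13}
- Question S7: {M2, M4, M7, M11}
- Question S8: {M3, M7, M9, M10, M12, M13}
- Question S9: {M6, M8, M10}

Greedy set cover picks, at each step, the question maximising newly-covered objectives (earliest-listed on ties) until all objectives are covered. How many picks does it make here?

Greedy: pick S5 (covers 6 new) → pick S8 (covers 5 new) → pick S1 (covers 1 new) → pick S9 (covers 1 new). Total picks: 4.

4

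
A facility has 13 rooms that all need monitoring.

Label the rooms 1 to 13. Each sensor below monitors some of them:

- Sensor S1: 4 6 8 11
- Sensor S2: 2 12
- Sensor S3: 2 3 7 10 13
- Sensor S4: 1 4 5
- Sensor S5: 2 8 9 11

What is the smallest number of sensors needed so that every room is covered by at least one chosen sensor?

Take {S1, S2, S3, S4, S5}. Their union is {1, 2, 3, 4, 5, 6, 7, 8, 9, 10, 11, 12, 13}, which is all 13 rooms.
No 4 of the 5 sensors cover everything (all 5 combinations miss at least one room), so 5 is optimal.

5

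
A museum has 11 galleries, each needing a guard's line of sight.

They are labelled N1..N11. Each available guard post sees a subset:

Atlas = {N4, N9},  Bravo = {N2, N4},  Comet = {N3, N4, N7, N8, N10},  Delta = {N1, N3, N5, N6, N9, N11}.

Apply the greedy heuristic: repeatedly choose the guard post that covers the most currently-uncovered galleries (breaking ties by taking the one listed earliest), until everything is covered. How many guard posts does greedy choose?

3

Greedy: pick Delta (covers 6 new) → pick Comet (covers 4 new) → pick Bravo (covers 1 new). Total picks: 3.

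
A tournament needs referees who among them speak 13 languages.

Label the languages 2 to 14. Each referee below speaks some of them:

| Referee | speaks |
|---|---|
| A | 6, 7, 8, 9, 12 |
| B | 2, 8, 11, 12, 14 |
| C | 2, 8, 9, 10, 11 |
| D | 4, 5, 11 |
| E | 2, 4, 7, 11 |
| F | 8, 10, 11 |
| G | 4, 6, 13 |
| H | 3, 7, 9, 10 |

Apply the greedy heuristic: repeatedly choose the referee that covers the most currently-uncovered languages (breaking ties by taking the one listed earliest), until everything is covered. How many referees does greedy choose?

Greedy: pick A (covers 5 new) → pick B (covers 3 new) → pick D (covers 2 new) → pick H (covers 2 new) → pick G (covers 1 new). Total picks: 5.
(The true minimum cover uses only 4 referees, so greedy is not optimal here.)

5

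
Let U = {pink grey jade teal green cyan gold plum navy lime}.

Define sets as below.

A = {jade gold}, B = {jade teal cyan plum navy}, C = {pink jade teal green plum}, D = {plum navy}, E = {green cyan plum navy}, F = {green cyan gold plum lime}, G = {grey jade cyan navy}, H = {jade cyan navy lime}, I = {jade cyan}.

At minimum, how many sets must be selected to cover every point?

Take {C, F, G}. Their union is {pink, grey, jade, teal, green, cyan, gold, plum, navy, lime}, which is all 10 points.
Only C contains pink, so C is forced; the remaining 5 points need at least 2 more sets (each remaining set adds at most 3) — so at least 3 sets are needed, and 3 is optimal.

3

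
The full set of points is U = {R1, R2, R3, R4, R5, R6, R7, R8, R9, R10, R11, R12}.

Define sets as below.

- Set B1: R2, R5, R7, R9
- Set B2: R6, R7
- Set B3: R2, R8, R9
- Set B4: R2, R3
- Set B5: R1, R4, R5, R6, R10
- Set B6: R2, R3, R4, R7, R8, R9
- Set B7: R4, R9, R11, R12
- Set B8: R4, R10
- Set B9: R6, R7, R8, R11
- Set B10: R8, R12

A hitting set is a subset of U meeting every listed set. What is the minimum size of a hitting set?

The 4 points {R2, R4, R6, R12} hit every set.
The sets B2, B4, B8, B10 are pairwise disjoint, so any hitting set needs a separate point for each — at least 4. Hence 4 is optimal.

4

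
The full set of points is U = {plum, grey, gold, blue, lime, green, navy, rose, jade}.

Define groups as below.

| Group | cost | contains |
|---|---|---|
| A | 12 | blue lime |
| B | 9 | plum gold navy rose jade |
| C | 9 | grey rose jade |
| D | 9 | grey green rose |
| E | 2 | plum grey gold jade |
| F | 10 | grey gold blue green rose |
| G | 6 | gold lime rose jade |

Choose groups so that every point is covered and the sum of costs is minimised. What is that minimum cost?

25

B, F, G together cover every point (B ∪ F ∪ G = {plum, grey, gold, blue, lime, green, navy, rose, jade}); total cost 9 + 10 + 6 = 25.
The greedy pick E, G, F, B costs 27; no covering selection beats 25.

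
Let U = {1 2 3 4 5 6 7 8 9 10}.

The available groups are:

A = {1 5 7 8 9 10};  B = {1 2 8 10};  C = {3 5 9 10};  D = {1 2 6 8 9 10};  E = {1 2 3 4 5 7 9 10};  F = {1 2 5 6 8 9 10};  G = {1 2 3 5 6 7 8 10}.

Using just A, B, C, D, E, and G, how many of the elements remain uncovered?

0

Union of A, B, C, D, E, G = {1, 2, 3, 4, 5, 6, 7, 8, 9, 10} — that's every element, so 0 are uncovered.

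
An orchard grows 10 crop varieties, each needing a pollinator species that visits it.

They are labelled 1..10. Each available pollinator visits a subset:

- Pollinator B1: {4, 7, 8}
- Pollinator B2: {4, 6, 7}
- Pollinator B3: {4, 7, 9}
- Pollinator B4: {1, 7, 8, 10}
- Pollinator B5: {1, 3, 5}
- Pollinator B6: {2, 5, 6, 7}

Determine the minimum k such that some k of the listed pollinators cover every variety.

4

Take {B3, B4, B5, B6}. Their union is {1, 2, 3, 4, 5, 6, 7, 8, 9, 10}, which is all 10 varieties.
Only B5 contains 3, so B5 is forced; the remaining 7 varieties need at least 3 more pollinators (each remaining pollinator adds at most 3) — so at least 4 pollinators are needed, and 4 is optimal.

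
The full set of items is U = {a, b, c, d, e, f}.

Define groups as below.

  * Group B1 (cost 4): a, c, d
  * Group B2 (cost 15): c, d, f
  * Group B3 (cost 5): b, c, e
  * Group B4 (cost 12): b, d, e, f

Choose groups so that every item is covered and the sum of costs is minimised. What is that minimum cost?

B1, B4 together cover every item (B1 ∪ B4 = {a, b, c, d, e, f}); total cost 4 + 12 = 16.
The greedy pick B1, B3, B4 costs 21; no covering selection beats 16.

16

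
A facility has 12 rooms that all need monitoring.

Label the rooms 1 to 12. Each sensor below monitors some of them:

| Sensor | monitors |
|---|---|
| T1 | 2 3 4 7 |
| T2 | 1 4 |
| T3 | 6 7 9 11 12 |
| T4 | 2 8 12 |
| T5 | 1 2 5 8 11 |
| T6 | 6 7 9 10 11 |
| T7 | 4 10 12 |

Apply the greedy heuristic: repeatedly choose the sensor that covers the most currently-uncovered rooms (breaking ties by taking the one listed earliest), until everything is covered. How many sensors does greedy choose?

Greedy: pick T3 (covers 5 new) → pick T5 (covers 4 new) → pick T1 (covers 2 new) → pick T6 (covers 1 new). Total picks: 4.

4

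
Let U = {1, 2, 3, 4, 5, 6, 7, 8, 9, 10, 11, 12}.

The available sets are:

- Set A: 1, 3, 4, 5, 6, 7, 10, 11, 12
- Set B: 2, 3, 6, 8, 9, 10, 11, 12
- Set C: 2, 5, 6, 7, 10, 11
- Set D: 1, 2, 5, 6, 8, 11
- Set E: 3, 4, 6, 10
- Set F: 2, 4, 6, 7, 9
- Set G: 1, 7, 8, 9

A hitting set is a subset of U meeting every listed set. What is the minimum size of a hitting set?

2

Take H = {6, 8}. Each listed set contains at least one of these, so H is a hitting set of size 2.
The sets E, G are pairwise disjoint, so any hitting set needs a separate point for each — at least 2. Hence 2 is optimal.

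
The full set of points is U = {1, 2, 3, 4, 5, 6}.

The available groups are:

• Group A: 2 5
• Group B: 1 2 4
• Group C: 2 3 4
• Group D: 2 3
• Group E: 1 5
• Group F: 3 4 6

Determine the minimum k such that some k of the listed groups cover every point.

A and B and F together: A ∪ B ∪ F = {1, 2, 3, 4, 5, 6} — every point is covered.
Only F contains 6, so F is forced; the remaining 3 points need at least 2 more groups (each remaining group adds at most 2) — so at least 3 groups are needed, and 3 is optimal.

3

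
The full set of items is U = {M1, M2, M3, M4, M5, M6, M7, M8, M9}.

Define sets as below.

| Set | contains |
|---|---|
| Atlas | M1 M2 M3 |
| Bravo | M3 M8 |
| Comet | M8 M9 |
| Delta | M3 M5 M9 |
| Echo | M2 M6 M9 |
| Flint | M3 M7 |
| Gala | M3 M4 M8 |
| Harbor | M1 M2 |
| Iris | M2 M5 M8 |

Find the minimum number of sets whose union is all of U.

5

Delta and Echo and Flint and Gala and Harbor together: Delta ∪ Echo ∪ Flint ∪ Gala ∪ Harbor = {M1, M2, M3, M4, M5, M6, M7, M8, M9} — every item is covered.
No 4 of the 9 sets cover everything (all 126 combinations miss at least one item), so 5 is optimal.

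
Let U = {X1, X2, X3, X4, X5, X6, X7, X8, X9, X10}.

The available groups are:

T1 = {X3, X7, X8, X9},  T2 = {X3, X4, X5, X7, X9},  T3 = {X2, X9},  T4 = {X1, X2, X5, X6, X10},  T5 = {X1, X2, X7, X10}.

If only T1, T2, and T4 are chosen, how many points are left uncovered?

0

Union of T1, T2, T4 = {X1, X2, X3, X4, X5, X6, X7, X8, X9, X10} — that's every point, so 0 are uncovered.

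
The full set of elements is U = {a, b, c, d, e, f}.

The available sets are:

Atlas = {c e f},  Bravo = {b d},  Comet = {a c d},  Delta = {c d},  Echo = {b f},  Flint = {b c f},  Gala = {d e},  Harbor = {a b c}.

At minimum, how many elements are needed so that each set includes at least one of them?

3

H = {b, d, f} meets every set (each contains at least one member of H), and |H| = 3.
No choice of 2 elements meets every set, so 3 is the minimum.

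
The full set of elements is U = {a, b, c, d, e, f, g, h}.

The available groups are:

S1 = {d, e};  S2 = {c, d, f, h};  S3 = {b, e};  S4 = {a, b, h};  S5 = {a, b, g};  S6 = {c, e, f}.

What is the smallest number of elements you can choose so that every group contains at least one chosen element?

3

Take T = {b, c, d}. Each listed group contains at least one of these, so T is a hitting set of size 3.
No choice of 2 elements meets every group, so 3 is the minimum.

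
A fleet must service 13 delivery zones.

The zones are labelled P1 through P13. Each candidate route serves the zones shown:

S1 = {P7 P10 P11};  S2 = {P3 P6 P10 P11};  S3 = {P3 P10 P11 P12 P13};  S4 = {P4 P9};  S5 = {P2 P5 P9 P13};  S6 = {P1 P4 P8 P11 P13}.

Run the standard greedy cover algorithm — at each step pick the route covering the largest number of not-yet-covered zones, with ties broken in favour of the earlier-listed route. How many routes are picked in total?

Greedy: pick S3 (covers 5 new) → pick S5 (covers 3 new) → pick S6 (covers 3 new) → pick S1 (covers 1 new) → pick S2 (covers 1 new). Total picks: 5.

5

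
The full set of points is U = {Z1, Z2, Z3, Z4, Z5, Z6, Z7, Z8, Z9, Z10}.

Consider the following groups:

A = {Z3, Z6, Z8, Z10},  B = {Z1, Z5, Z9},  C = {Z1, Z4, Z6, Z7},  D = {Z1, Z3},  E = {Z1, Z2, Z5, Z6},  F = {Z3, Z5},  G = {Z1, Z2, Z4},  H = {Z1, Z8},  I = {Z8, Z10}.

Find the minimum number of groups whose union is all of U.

Take {A, B, C, E}. Their union is {Z1, Z2, Z3, Z4, Z5, Z6, Z7, Z8, Z9, Z10}, which is all 10 points.
No 3 of the 9 groups cover everything (all 84 combinations miss at least one point), so 4 is optimal.

4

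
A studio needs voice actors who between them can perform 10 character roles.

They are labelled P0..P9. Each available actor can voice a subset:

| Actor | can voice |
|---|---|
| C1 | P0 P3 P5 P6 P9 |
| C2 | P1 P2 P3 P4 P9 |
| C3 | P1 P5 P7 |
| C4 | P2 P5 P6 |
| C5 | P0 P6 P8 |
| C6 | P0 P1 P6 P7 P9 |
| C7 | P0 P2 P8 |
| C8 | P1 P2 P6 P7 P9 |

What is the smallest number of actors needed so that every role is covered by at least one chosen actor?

3

Take {C2, C3, C5}. Their union is {P0, P1, P2, P3, P4, P5, P6, P7, P8, P9}, which is all 10 roles.
Only C2 contains P4, so C2 is forced; the remaining 5 roles need at least 2 more actors (each remaining actor adds at most 3) — so at least 3 actors are needed, and 3 is optimal.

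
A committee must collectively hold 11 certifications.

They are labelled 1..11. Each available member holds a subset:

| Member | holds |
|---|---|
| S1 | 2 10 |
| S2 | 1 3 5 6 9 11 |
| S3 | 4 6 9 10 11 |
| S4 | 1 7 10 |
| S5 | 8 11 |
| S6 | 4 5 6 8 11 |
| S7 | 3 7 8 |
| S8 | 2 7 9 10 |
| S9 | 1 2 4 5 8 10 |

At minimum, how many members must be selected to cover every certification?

3

Take {S3, S7, S9}. Their union is {1, 2, 3, 4, 5, 6, 7, 8, 9, 10, 11}, which is all 11 certifications.
No 2 of the 9 members cover everything (all 36 combinations miss at least one certification), so 3 is optimal.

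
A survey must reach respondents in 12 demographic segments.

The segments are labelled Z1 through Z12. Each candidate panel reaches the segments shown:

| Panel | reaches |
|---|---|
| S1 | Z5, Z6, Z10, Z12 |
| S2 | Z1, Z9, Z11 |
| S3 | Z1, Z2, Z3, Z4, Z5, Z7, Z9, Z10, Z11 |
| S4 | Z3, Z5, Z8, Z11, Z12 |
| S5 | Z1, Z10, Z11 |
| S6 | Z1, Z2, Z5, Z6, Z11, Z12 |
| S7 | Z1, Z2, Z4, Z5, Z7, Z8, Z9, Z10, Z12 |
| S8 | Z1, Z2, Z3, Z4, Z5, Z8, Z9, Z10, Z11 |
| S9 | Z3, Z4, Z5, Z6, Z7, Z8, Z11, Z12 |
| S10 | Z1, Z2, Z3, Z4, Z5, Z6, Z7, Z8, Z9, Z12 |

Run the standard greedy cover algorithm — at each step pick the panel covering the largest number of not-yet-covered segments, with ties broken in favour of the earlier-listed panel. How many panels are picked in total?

2

Greedy: pick S10 (covers 10 new) → pick S3 (covers 2 new). Total picks: 2.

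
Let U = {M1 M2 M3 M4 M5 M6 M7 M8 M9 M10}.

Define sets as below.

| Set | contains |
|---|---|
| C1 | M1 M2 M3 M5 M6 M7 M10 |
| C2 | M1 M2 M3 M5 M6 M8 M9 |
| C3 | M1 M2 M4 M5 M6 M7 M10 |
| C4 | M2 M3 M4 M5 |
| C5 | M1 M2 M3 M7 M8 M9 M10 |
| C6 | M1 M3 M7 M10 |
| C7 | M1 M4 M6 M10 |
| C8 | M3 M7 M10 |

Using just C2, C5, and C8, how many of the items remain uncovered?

1

Union of C2, C5, C8 = {M1, M2, M3, M5, M6, M7, M8, M9, M10}.
Not covered: M4 — 1 item.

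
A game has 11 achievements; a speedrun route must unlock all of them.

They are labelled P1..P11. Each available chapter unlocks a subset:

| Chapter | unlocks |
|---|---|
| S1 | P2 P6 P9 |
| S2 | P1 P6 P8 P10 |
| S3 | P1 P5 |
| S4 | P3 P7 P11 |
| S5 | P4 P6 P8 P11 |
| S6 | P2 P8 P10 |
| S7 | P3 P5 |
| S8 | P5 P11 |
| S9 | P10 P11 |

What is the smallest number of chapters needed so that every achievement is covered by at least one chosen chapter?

5

Take {S1, S2, S4, S5, S7}. Their union is {P1, P2, P3, P4, P5, P6, P7, P8, P9, P10, P11}, which is all 11 achievements.
Only S5 contains P4, so S5 is forced; the remaining 7 achievements need at least 4 more chapters (each remaining chapter adds at most 2) — so at least 5 chapters are needed, and 5 is optimal.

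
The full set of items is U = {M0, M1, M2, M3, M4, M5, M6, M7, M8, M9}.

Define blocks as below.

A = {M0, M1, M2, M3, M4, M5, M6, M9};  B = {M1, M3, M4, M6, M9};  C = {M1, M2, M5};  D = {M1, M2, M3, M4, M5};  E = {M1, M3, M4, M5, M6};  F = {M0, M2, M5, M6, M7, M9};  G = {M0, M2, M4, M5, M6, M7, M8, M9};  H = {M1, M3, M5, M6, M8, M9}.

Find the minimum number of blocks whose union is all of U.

Take {A, G}. Their union is {M0, M1, M2, M3, M4, M5, M6, M7, M8, M9}, which is all 10 items.
No single block has all 10 items (the largest, A, has 8), so 2 is optimal.

2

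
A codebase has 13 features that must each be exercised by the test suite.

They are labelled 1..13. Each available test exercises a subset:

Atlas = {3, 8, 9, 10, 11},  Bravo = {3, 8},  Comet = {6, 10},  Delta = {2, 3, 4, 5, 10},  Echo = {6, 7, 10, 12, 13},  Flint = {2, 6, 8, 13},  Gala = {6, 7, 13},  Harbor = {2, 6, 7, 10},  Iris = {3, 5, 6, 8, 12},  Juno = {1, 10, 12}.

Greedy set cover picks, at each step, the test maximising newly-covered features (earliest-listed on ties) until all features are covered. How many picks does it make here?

Greedy: pick Atlas (covers 5 new) → pick Echo (covers 4 new) → pick Delta (covers 3 new) → pick Juno (covers 1 new). Total picks: 4.

4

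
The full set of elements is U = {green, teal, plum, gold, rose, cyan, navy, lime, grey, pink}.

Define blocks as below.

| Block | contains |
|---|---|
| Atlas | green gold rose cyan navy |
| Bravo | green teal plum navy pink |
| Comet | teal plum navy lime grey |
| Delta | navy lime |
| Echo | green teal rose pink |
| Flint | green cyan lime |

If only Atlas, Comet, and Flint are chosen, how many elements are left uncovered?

Union of Atlas, Comet, Flint = {green, teal, plum, gold, rose, cyan, navy, lime, grey}.
Not covered: pink — 1 element.

1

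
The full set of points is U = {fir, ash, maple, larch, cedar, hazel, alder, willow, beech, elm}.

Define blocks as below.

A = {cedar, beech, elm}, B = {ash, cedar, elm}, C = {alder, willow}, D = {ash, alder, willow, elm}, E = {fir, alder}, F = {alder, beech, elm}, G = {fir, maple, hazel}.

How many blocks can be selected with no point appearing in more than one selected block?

3

B, C, G are pairwise disjoint (B={ash,cedar,elm}; C={alder,willow}; G={fir,maple,hazel}).
Every remaining block overlaps one of these, and no 4 of the listed blocks are pairwise disjoint, so 3 is the maximum.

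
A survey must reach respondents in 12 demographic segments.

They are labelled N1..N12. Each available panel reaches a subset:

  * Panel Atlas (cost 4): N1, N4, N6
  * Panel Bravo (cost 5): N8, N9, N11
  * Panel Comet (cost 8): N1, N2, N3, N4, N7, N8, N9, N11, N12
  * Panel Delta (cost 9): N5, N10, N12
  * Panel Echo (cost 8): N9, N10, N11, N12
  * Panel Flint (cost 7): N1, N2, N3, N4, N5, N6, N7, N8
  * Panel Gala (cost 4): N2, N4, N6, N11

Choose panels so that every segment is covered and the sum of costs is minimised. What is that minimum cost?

15

Echo, Flint together cover every segment (Echo ∪ Flint = {N1, N2, N3, N4, N5, N6, N7, N8, N9, N10, N11, N12}); total cost 8 + 7 = 15.
No covering selection has total cost below 15.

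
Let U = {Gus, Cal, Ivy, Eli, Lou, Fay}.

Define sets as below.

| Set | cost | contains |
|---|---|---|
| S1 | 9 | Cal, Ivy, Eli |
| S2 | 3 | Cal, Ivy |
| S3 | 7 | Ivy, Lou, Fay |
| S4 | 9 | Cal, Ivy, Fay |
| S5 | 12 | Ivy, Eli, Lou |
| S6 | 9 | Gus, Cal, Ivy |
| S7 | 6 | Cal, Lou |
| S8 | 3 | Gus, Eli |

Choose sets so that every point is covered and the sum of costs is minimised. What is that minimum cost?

S2, S3, S8 together cover every point (S2 ∪ S3 ∪ S8 = {Gus, Cal, Ivy, Eli, Lou, Fay}); total cost 3 + 7 + 3 = 13.
No covering selection has total cost below 13.

13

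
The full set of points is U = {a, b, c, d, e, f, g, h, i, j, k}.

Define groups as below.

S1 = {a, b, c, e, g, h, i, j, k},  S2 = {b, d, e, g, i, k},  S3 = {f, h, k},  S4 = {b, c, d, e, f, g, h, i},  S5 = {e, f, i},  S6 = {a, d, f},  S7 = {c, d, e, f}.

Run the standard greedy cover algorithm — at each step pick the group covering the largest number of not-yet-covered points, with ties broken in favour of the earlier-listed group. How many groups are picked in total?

Greedy: pick S1 (covers 9 new) → pick S4 (covers 2 new). Total picks: 2.

2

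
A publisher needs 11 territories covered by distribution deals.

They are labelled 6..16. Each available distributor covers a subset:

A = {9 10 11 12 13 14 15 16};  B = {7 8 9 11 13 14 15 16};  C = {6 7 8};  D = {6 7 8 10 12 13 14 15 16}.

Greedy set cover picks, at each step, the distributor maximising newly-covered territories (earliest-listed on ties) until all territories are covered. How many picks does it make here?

Greedy: pick D (covers 9 new) → pick A (covers 2 new). Total picks: 2.

2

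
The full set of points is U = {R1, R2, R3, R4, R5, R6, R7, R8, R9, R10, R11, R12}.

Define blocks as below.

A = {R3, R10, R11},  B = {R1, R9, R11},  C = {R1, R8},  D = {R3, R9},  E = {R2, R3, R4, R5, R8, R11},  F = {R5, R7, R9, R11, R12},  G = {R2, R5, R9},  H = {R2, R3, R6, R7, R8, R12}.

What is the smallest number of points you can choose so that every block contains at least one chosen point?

3

T = {R3, R8, R9} meets every block (each contains at least one member of T), and |T| = 3.
The blocks A, C, G are pairwise disjoint, so any hitting set needs a separate point for each — at least 3. Hence 3 is optimal.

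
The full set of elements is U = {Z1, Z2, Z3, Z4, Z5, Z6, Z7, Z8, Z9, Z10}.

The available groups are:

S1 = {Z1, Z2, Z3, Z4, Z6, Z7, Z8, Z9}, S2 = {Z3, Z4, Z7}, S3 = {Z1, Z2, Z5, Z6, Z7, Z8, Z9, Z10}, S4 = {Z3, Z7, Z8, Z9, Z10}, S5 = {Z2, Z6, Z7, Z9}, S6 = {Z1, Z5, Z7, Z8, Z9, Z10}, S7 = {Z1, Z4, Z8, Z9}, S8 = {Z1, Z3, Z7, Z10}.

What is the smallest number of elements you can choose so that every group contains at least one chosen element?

Take H = {Z7, Z9}. Each listed group contains at least one of these, so H is a hitting set of size 2.
No single element lies in every group, so at least 2 are needed and 2 is optimal.

2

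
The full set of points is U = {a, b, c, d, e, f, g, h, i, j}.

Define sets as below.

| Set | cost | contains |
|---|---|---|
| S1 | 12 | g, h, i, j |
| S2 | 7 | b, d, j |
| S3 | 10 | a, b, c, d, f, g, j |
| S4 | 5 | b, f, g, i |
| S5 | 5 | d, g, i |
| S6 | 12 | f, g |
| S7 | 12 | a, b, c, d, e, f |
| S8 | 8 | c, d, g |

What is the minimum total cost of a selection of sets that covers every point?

S1, S7 together cover every point (S1 ∪ S7 = {a, b, c, d, e, f, g, h, i, j}); total cost 12 + 12 = 24.
The greedy pick S4, S3, S1, S7 costs 39; no covering selection beats 24.

24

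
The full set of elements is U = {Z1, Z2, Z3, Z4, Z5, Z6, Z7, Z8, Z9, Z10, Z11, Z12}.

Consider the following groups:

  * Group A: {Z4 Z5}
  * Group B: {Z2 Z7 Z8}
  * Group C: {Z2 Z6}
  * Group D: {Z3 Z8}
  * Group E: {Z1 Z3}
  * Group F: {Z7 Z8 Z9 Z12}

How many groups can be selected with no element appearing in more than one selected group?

4

A, C, E, F are pairwise disjoint (A={Z4,Z5}; C={Z2,Z6}; E={Z1,Z3}; F={Z7,Z8,Z9,Z12}).
Every remaining group overlaps one of these, and no 5 of the listed groups are pairwise disjoint, so 4 is the maximum.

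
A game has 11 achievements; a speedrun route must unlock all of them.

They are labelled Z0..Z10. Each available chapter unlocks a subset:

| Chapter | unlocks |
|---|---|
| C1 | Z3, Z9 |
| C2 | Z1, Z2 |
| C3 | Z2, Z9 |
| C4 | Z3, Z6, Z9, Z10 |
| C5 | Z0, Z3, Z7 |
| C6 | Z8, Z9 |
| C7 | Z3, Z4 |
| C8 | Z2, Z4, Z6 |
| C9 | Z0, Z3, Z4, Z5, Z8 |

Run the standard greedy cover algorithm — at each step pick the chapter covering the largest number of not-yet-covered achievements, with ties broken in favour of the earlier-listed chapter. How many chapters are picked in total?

4

Greedy: pick C9 (covers 5 new) → pick C4 (covers 3 new) → pick C2 (covers 2 new) → pick C5 (covers 1 new). Total picks: 4.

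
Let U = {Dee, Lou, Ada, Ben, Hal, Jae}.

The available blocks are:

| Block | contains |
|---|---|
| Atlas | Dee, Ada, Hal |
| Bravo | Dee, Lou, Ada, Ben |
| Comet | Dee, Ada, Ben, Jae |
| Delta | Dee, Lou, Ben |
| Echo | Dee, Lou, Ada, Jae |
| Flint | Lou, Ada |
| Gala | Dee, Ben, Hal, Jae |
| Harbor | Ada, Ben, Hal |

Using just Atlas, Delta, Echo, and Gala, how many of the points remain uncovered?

0

Union of Atlas, Delta, Echo, Gala = {Dee, Lou, Ada, Ben, Hal, Jae} — that's every point, so 0 are uncovered.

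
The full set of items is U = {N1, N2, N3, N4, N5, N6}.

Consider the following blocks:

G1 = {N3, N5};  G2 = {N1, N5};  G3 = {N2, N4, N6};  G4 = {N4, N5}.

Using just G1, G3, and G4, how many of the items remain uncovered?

1

Union of G1, G3, G4 = {N2, N3, N4, N5, N6}.
Not covered: N1 — 1 item.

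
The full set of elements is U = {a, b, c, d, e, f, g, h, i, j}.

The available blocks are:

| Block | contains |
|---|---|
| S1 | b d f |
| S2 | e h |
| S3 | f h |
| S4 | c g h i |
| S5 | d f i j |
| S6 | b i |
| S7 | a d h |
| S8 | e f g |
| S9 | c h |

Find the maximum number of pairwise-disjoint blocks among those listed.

S6, S7, S8 are pairwise disjoint (S6={b,i}; S7={a,d,h}; S8={e,f,g}).
Every remaining block overlaps one of these, and no 4 of the listed blocks are pairwise disjoint, so 3 is the maximum.

3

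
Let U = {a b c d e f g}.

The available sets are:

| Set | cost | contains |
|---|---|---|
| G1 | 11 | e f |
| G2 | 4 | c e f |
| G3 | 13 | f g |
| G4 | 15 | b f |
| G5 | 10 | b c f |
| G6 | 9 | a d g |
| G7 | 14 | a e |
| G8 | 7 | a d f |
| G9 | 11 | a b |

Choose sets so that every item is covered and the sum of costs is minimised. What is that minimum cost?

23

G2, G5, G6 together cover every item (G2 ∪ G5 ∪ G6 = {a, b, c, d, e, f, g}); total cost 4 + 10 + 9 = 23.
No covering selection has total cost below 23.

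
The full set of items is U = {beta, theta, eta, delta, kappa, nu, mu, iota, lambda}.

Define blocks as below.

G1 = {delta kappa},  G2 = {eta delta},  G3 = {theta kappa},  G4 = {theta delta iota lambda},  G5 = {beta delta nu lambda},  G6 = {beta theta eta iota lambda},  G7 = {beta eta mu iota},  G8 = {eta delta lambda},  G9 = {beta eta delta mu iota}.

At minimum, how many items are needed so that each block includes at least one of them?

3

The 3 items {theta, delta, mu} hit every block.
No choice of 2 items meets every block, so 3 is the minimum.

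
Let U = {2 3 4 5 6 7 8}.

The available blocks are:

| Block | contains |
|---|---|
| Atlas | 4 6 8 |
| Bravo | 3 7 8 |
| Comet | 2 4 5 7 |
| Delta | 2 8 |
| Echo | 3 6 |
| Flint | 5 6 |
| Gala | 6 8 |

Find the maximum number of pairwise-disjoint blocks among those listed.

2

Delta, Echo are pairwise disjoint (Delta={2,8}; Echo={3,6}).
Every remaining block overlaps one of these, and no 3 of the listed blocks are pairwise disjoint, so 2 is the maximum.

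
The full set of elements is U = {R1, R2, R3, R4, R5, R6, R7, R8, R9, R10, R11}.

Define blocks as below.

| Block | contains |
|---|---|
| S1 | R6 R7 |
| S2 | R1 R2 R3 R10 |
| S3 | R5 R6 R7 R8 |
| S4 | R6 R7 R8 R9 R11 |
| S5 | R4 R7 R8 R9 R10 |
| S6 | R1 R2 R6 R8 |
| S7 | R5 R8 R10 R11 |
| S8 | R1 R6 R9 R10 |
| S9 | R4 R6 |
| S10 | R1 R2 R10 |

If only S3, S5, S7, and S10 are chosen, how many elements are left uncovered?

Union of S3, S5, S7, S10 = {R1, R2, R4, R5, R6, R7, R8, R9, R10, R11}.
Not covered: R3 — 1 element.

1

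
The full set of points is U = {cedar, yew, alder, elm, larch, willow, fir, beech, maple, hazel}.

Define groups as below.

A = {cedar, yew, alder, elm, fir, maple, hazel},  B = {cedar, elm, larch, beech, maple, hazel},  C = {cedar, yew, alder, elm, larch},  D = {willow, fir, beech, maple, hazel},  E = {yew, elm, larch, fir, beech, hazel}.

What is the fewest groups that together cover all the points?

C and D together: C ∪ D = {cedar, yew, alder, elm, larch, willow, fir, beech, maple, hazel} — every point is covered.
No single group has all 10 points (the largest, A, has 7), so 2 is optimal.

2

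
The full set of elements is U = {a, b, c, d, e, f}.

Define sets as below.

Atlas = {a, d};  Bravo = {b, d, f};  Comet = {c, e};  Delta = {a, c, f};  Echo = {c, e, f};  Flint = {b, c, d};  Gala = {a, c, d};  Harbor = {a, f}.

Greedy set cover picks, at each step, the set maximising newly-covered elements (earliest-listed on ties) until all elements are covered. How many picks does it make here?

3

Greedy: pick Bravo (covers 3 new) → pick Comet (covers 2 new) → pick Atlas (covers 1 new). Total picks: 3.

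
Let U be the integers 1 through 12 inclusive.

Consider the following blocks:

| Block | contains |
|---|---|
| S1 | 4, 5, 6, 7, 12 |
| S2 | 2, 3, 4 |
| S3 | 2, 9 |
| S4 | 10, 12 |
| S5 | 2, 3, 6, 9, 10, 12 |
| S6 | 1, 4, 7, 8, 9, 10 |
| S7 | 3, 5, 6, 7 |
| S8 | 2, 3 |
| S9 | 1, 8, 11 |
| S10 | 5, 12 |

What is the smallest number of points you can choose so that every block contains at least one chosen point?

H = {2, 5, 8, 10} meets every block (each contains at least one member of H), and |H| = 4.
The blocks S3, S4, S7, S9 are pairwise disjoint, so any hitting set needs a separate point for each — at least 4. Hence 4 is optimal.

4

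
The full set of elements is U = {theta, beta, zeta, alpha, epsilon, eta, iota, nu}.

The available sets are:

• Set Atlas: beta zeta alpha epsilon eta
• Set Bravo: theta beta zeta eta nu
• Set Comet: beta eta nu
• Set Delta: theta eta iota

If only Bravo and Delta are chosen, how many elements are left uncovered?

2

Union of Bravo, Delta = {theta, beta, zeta, eta, iota, nu}.
Not covered: alpha, epsilon — 2 elements.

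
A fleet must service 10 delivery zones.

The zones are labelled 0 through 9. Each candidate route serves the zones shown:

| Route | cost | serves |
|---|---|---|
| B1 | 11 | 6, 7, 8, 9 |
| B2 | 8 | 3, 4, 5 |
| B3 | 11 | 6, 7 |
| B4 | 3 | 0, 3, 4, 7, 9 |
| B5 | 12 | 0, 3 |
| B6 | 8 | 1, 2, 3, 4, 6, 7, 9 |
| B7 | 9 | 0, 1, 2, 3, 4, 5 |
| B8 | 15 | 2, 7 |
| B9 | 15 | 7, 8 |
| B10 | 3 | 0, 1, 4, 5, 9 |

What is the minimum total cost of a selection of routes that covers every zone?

20

B1, B7 together cover every zone (B1 ∪ B7 = {0, 1, 2, 3, 4, 5, 6, 7, 8, 9}); total cost 11 + 9 = 20.
The greedy pick B4, B10, B6, B1 costs 25; no covering selection beats 20.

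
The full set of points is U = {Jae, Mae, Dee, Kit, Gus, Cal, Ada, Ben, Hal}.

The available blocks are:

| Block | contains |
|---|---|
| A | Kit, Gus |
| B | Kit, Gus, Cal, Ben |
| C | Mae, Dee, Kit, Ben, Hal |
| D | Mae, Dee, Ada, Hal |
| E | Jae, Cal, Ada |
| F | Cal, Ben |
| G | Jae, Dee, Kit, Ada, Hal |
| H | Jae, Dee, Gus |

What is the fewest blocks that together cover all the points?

3

B and C and E together: B ∪ C ∪ E = {Jae, Mae, Dee, Kit, Gus, Cal, Ada, Ben, Hal} — every point is covered.
No 2 of the 8 blocks cover everything (all 28 combinations miss at least one point), so 3 is optimal.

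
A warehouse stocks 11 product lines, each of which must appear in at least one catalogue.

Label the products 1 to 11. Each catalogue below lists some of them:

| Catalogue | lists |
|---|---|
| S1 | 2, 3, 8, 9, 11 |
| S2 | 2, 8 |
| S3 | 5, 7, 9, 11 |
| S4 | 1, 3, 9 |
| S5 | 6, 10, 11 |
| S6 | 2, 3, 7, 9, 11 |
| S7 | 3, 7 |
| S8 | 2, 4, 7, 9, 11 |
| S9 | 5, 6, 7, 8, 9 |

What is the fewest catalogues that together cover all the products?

S4 and S5 and S8 and S9 together: S4 ∪ S5 ∪ S8 ∪ S9 = {1, 2, 3, 4, 5, 6, 7, 8, 9, 10, 11} — every product is covered.
No 3 of the 9 catalogues cover everything (all 84 combinations miss at least one product), so 4 is optimal.

4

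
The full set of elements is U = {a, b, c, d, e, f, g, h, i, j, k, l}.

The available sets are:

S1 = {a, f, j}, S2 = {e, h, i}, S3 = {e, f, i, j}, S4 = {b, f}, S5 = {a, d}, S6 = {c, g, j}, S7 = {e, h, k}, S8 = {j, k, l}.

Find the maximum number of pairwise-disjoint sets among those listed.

4

S2, S4, S5, S6 are pairwise disjoint (S2={e,h,i}; S4={b,f}; S5={a,d}; S6={c,g,j}).
Every remaining set overlaps one of these, and no 5 of the listed sets are pairwise disjoint, so 4 is the maximum.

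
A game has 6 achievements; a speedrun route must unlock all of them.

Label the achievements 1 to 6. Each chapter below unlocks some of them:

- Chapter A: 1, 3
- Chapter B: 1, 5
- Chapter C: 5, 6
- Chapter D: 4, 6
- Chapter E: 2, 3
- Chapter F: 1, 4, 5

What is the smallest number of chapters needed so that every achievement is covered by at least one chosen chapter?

B and D and E together: B ∪ D ∪ E = {1, 2, 3, 4, 5, 6} — every achievement is covered.
Only E contains 2, so E is forced; the remaining 4 achievements need at least 2 more chapters (each remaining chapter adds at most 3) — so at least 3 chapters are needed, and 3 is optimal.

3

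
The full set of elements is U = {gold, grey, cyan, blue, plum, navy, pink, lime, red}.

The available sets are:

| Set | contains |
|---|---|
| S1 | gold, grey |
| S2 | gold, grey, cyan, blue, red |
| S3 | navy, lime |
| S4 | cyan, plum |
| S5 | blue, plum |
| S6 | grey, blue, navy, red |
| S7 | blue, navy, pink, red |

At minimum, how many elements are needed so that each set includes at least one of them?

3

The 3 elements {gold, plum, navy} hit every set.
The sets S1, S3, S5 are pairwise disjoint, so any hitting set needs a separate element for each — at least 3. Hence 3 is optimal.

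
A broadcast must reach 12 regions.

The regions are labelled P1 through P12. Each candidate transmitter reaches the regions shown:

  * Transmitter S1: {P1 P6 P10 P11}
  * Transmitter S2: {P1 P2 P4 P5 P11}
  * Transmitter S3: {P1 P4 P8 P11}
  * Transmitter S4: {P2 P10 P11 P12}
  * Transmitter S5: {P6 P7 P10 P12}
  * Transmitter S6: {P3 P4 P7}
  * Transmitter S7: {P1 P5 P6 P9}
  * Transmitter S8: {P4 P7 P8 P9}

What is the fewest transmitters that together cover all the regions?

S3 and S4 and S6 and S7 together: S3 ∪ S4 ∪ S6 ∪ S7 = {P1, P2, P3, P4, P5, P6, P7, P8, P9, P10, P11, P12} — every region is covered.
Only S6 contains P3, so S6 is forced; the remaining 9 regions need at least 3 more transmitters (each remaining transmitter adds at most 4) — so at least 4 transmitters are needed, and 4 is optimal.

4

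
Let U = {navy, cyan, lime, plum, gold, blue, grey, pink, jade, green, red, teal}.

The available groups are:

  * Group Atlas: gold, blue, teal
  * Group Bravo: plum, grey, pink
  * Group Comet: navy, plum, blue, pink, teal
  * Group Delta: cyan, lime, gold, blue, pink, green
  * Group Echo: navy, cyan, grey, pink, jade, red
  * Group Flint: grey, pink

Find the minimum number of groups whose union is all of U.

3

Comet, Delta, and Echo cover everything between them: the union {navy, cyan, lime, plum, gold, blue, grey, pink, jade, green, red, teal} is all of U.
Only Delta contains lime, so Delta is forced; the remaining 6 elements need at least 2 more groups (each remaining group adds at most 4) — so at least 3 groups are needed, and 3 is optimal.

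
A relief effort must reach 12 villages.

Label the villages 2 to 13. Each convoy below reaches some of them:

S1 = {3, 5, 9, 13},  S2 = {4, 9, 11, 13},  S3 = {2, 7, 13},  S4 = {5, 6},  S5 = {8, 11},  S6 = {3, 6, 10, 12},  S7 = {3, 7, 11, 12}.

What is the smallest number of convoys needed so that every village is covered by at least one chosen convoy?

5

Take {S1, S2, S3, S5, S6}. Their union is {2, 3, 4, 5, 6, 7, 8, 9, 10, 11, 12, 13}, which is all 12 villages.
No 4 of the 7 convoys cover everything (all 35 combinations miss at least one village), so 5 is optimal.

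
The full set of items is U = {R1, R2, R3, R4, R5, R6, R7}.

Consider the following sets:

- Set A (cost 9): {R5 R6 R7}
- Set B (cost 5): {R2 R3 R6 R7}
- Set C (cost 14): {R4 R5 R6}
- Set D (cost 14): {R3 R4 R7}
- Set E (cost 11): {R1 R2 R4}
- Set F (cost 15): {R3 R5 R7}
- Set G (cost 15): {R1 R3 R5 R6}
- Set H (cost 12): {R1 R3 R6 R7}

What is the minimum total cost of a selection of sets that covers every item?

25

A, B, E together cover every item (A ∪ B ∪ E = {R1, R2, R3, R4, R5, R6, R7}); total cost 9 + 5 + 11 = 25.
No covering selection has total cost below 25.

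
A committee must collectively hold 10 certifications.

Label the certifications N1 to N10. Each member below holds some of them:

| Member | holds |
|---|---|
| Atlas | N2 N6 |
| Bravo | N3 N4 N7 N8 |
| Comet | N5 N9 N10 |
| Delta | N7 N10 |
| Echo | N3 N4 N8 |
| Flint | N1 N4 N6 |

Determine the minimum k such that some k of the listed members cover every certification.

Atlas and Bravo and Comet and Flint together: Atlas ∪ Bravo ∪ Comet ∪ Flint = {N1, N2, N3, N4, N5, N6, N7, N8, N9, N10} — every certification is covered.
Only Flint contains N1, so Flint is forced; the remaining 7 certifications need at least 3 more members (each remaining member adds at most 3) — so at least 4 members are needed, and 4 is optimal.

4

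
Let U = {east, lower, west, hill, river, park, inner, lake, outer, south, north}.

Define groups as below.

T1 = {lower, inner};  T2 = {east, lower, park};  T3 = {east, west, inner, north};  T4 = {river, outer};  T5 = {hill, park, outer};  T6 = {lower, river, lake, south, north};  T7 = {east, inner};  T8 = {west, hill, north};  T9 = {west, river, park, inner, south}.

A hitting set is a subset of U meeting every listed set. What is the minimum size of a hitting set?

4

The 4 items {river, park, inner, north} hit every group.
No choice of 3 items meets every group, so 4 is the minimum.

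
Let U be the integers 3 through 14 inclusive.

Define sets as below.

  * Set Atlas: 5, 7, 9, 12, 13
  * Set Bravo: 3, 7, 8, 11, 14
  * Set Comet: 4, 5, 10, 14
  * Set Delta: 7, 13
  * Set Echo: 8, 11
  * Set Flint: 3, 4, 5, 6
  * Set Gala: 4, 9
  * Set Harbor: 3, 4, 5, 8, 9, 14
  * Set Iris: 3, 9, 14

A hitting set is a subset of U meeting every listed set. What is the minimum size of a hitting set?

The 4 elements {3, 4, 8, 13} hit every set.
No choice of 3 elements meets every set, so 4 is the minimum.

4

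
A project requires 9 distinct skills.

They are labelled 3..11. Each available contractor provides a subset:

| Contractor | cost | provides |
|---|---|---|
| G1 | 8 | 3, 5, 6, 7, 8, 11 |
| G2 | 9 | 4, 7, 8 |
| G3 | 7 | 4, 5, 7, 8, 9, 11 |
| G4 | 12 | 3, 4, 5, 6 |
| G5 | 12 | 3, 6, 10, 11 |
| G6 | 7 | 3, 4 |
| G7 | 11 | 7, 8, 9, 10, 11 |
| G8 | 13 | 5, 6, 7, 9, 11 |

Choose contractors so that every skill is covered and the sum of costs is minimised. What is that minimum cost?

19

G3, G5 together cover every skill (G3 ∪ G5 = {3, 4, 5, 6, 7, 8, 9, 10, 11}); total cost 7 + 12 = 19.
The greedy pick G3, G1, G7 costs 26; no covering selection beats 19.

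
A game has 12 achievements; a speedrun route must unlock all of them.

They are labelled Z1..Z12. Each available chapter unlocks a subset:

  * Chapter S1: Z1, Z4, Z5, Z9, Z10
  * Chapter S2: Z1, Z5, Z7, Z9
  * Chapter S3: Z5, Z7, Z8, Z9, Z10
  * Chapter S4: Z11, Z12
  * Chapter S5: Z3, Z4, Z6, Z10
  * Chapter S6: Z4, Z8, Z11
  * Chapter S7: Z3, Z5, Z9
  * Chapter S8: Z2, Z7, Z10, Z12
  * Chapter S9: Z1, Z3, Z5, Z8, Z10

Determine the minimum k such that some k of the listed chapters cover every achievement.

S1 and S5 and S6 and S8 together: S1 ∪ S5 ∪ S6 ∪ S8 = {Z1, Z2, Z3, Z4, Z5, Z6, Z7, Z8, Z9, Z10, Z11, Z12} — every achievement is covered.
No 3 of the 9 chapters cover everything (all 84 combinations miss at least one achievement), so 4 is optimal.

4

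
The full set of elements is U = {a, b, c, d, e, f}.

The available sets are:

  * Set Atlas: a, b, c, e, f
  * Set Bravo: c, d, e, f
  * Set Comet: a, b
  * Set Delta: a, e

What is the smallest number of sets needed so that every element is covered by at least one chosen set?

2

Bravo and Comet cover everything between them: the union {a, b, c, d, e, f} is all of U.
No single set has all 6 elements (the largest, Atlas, has 5), so 2 is optimal.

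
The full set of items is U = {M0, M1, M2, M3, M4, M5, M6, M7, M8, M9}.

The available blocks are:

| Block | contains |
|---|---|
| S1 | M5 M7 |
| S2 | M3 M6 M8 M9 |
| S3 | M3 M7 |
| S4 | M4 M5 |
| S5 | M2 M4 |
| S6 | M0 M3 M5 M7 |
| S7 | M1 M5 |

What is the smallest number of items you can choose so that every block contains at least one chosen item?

The 3 items {M2, M3, M5} hit every block.
The blocks S2, S5, S7 are pairwise disjoint, so any hitting set needs a separate item for each — at least 3. Hence 3 is optimal.

3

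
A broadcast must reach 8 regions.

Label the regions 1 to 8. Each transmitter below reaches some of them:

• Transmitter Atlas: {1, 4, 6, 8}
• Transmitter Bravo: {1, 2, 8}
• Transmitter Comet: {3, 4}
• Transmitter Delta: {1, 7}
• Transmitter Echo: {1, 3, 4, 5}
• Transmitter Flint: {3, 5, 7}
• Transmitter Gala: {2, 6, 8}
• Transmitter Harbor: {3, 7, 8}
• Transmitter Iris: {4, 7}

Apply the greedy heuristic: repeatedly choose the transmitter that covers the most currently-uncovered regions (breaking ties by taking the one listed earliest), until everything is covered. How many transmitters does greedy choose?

3

Greedy: pick Atlas (covers 4 new) → pick Flint (covers 3 new) → pick Bravo (covers 1 new). Total picks: 3.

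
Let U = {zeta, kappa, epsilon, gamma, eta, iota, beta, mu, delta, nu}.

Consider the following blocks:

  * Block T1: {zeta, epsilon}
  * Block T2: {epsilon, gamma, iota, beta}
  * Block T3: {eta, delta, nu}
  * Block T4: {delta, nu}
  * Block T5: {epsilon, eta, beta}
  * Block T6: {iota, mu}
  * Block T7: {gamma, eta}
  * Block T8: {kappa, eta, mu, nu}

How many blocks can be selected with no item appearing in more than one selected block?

4

T1, T4, T6, T7 are pairwise disjoint (T1={zeta,epsilon}; T4={delta,nu}; T6={iota,mu}; T7={gamma,eta}).
Every remaining block overlaps one of these, and no 5 of the listed blocks are pairwise disjoint, so 4 is the maximum.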